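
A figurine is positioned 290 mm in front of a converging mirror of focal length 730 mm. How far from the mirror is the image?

Mirror equation: 1/v = 1/f − 1/u = 1/(730.0) − 1/(290) = 0.001370 − 0.003448 = -0.002078, so v = -481 mm.
The image is virtual, upright and enlarged, behind the mirror.

481 mm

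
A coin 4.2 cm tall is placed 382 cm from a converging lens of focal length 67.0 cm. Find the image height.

0.893 cm

1/d_i = 1/f − 1/d_o = 1/(67.00) − 1/(382) = 0.01231, so d_i = 81.25 cm.
m = −d_i/d_o = -0.2127.
|h_i| = |m|·h_o = 0.2127 × 4.2 = 0.893 cm. The image is real, inverted and reduced, on the far side of the lens.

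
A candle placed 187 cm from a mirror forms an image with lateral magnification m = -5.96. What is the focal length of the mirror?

f = 160 cm (concave)

m = −d_i/d_o ⇒ d_i = −m·d_o = −(-5.96)·(187) = 1115 cm.
1/f = 1/d_o + 1/d_i = 1/(187) + 1/(1115) = 0.006244, so f = 160 cm.
Since f is positive, the mirror is concave.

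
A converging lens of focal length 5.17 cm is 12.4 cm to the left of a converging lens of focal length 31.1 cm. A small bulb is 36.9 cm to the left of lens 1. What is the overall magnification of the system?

m = -0.205

Lens 1: 1/d_i1 = 1/(5.17) − 1/(36.9) = 0.1663, so d_i1 = 6.012 cm; m₁ = −d_i1/d_o1 = -0.1629.
d_o2 = 12.4 − (6.012) = 6.388 cm.
Lens 2: 1/d_i2 = 1/(31.1) − 1/(6.388) = -0.1244, so d_i2 = -8.039 cm; m₂ = −d_i2/d_o2 = +1.258.
m = m₁·m₂ = (-0.1629)(+1.258) = -0.205.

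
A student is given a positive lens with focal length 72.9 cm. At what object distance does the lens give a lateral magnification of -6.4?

84.3 cm

m = −d_i/d_o ⇒ d_i = −m·d_o.
1/f = 1/d_o + 1/d_i = 1/d_o − 1/(m·d_o) = (1 − 1/m)/d_o, so d_o = f(1 − 1/m) = (72.90)(1 − 1/(-6.4)) = 84.3 cm.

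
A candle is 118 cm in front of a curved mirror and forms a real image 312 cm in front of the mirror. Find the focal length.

Real image ⇒ d_i = +312 cm.
1/f = 1/d_o + 1/d_i = 1/(118) + 1/(312) = 0.01168, so f = 85.6 cm.
Since f is positive, the curved mirror is concave.

f = 85.6 cm (concave)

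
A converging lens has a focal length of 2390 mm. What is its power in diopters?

P = +0.418 D

f = 239 cm = 2.39 m.
P = 1/f = 1/(2.39 m) = +0.418 D.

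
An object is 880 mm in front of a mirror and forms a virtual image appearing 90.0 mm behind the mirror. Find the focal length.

f = -100 mm (convex)

Virtual image ⇒ d_i = −90.0 mm.
1/f = 1/d_o + 1/d_i = 1/(880) + 1/(-90.0) = -0.009975, so f = -100 mm.
Since f is negative, the mirror is convex.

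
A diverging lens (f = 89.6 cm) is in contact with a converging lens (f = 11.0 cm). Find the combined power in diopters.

P₁ = 1/f₁ = 1/(-0.896 m) = -1.116 D; P₂ = 1/f₂ = 1/(0.110 m) = +9.091 D.
For thin lenses in contact, P = P₁ + P₂ = (-1.116) + (+9.091) = +7.97 D.

P = +7.97 D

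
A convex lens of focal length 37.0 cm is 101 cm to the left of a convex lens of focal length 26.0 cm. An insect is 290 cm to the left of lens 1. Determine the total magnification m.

m = +0.117

Lens 1: 1/d_i1 = 1/(37.0) − 1/(290) = 0.02358, so d_i1 = 42.41 cm; m₁ = −d_i1/d_o1 = -0.1462.
d_o2 = 101 − (42.41) = 58.59 cm.
Lens 2: 1/d_i2 = 1/(26.0) − 1/(58.59) = 0.02139, so d_i2 = 46.74 cm; m₂ = −d_i2/d_o2 = -0.7978.
m = m₁·m₂ = (-0.1462)(-0.7978) = +0.117.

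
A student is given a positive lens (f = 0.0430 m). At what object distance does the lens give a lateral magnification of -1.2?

m = −d_i/d_o ⇒ d_i = −m·d_o.
1/f = 1/d_o + 1/d_i = 1/d_o − 1/(m·d_o) = (1 − 1/m)/d_o, so d_o = f(1 − 1/m) = (0.04300)(1 − 1/(-1.2)) = 0.0788 m.

0.0788 m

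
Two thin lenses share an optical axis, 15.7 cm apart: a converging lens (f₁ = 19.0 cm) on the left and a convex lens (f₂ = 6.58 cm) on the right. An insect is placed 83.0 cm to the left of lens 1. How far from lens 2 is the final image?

Lens 1: 1/d_i1 = 1/f₁ − 1/d_o1 = 1/(19.0) − 1/(83.0) = 0.04058, so d_i1 = 24.64 cm.
The intermediate image is 24.64 cm to the right of lens 1, which lies 8.940 cm to the right of lens 2 — a virtual object — so d_o2 = −8.940 cm.
Lens 2: 1/d_i2 = 1/f₂ − 1/d_o2 = 1/(6.58) − 1/(-8.940) = 0.2638, so d_i2 = 3.79 cm.
The final image is real, 3.79 cm to the right of lens 2 (overall magnification ≈ -0.13).

3.79 cm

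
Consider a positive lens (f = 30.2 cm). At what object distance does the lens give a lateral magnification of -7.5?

34.2 cm

m = −d_i/d_o ⇒ d_i = −m·d_o.
1/f = 1/d_o + 1/d_i = 1/d_o − 1/(m·d_o) = (1 − 1/m)/d_o, so d_o = f(1 − 1/m) = (30.20)(1 − 1/(-7.5)) = 34.2 cm.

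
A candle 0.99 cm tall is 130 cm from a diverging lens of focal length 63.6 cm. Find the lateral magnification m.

For a diverging lens, f = -63.6 cm.
1/d_i = 1/f − 1/d_o = 1/(-63.60) − 1/(130) = -0.02342, so d_i = -42.71 cm.
m = −d_i/d_o = −(-42.71)/(130) = +0.329.
The image is virtual, upright and reduced, on the same side as the object.

m = +0.329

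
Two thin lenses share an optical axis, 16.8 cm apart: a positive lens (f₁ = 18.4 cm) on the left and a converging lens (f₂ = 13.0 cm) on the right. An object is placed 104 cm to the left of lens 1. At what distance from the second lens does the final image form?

3.89 cm

Lens 1: 1/d_i1 = 1/f₁ − 1/d_o1 = 1/(18.4) − 1/(104) = 0.04473, so d_i1 = 22.36 cm.
The intermediate image is 22.36 cm to the right of lens 1, which lies 5.560 cm to the right of lens 2 — a virtual object — so d_o2 = −5.560 cm.
Lens 2: 1/d_i2 = 1/f₂ − 1/d_o2 = 1/(13.0) − 1/(-5.560) = 0.2568, so d_i2 = 3.89 cm.
The final image is real, 3.89 cm to the right of lens 2 (overall magnification ≈ -0.15).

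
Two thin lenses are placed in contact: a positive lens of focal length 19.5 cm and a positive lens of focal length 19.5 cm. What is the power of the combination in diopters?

P = +10.3 D

P₁ = 1/f₁ = 1/(0.195 m) = +5.128 D; P₂ = 1/f₂ = 1/(0.195 m) = +5.128 D.
For thin lenses in contact, P = P₁ + P₂ = (+5.128) + (+5.128) = +10.3 D.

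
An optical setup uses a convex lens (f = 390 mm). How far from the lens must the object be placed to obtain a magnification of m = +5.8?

m = −d_i/d_o ⇒ d_i = −m·d_o.
1/f = 1/d_o + 1/d_i = 1/d_o − 1/(m·d_o) = (1 − 1/m)/d_o, so d_o = f(1 − 1/m) = (390.0)(1 − 1/(+5.8)) = 323 mm.

323 mm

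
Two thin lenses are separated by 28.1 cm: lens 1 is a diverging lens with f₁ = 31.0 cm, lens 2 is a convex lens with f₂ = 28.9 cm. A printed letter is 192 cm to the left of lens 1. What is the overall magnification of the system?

m = -0.155

f₁ = −31.0 cm (diverging).
Lens 1: 1/d_i1 = 1/(-31.0) − 1/(192) = -0.03747, so d_i1 = -26.69 cm; m₁ = −d_i1/d_o1 = +0.1390.
d_o2 = 28.1 − (-26.69) = 54.79 cm.
Lens 2: 1/d_i2 = 1/(28.9) − 1/(54.79) = 0.01635, so d_i2 = 61.16 cm; m₂ = −d_i2/d_o2 = -1.116.
m = m₁·m₂ = (+0.1390)(-1.116) = -0.155.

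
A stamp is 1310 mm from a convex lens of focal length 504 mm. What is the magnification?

m = -0.625

1/d_i = 1/f − 1/d_o = 1/(504.0) − 1/(1310) = 0.001221, so d_i = 819.2 mm.
m = −d_i/d_o = −(819.2)/(1310) = -0.625.
The image is real, inverted and reduced, on the far side of the lens.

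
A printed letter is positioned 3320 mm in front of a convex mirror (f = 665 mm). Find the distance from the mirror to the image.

554 mm

For a convex mirror, f = -665 mm.
Mirror equation: 1/d_i = 1/f − 1/d_o = 1/(-665.0) − 1/(3320) = -0.001504 − 0.0003012 = -0.001805, so d_i = -554 mm.
The image is virtual, upright and reduced, behind the mirror.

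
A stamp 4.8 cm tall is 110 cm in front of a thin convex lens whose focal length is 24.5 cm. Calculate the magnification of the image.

1/d_i = 1/f − 1/d_o = 1/(24.50) − 1/(110) = 0.03173, so d_i = 31.52 cm.
m = −d_i/d_o = −(31.52)/(110) = -0.287.
The image is real, inverted and reduced, on the far side of the lens.

m = -0.287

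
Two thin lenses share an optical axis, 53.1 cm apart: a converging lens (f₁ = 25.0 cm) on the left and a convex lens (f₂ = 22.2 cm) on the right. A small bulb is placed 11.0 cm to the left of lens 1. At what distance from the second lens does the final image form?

32.0 cm

Lens 1: 1/d_i1 = 1/f₁ − 1/d_o1 = 1/(25.0) − 1/(11.0) = -0.05091, so d_i1 = -19.64 cm.
The intermediate image is 19.64 cm to the left of lens 1 (virtual), which is 53.1 − (-19.64) = 72.74 cm to the left of lens 2, so d_o2 = +72.74 cm.
Lens 2: 1/d_i2 = 1/f₂ − 1/d_o2 = 1/(22.2) − 1/(72.74) = 0.03130, so d_i2 = 32.0 cm.
The final image is real, 32.0 cm to the right of lens 2 (overall magnification ≈ -0.78).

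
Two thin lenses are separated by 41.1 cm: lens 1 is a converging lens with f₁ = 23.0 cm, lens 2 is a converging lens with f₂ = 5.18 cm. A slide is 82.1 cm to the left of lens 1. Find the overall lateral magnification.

m = +0.508

Lens 1: 1/d_i1 = 1/(23.0) − 1/(82.1) = 0.03130, so d_i1 = 31.95 cm; m₁ = −d_i1/d_o1 = -0.3892.
d_o2 = 41.1 − (31.95) = 9.150 cm.
Lens 2: 1/d_i2 = 1/(5.18) − 1/(9.150) = 0.08376, so d_i2 = 11.94 cm; m₂ = −d_i2/d_o2 = -1.305.
m = m₁·m₂ = (-0.3892)(-1.305) = +0.508.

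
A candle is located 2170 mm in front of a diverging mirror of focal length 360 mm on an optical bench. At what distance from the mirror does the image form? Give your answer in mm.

For a diverging mirror, f = -360 mm.
Mirror equation: 1/s_i = 1/f − 1/s_o = 1/(-360.0) − 1/(2170) = -0.002778 − 0.0004608 = -0.003239, so s_i = -309 mm.
The image is virtual, upright and reduced, behind the mirror.

309 mm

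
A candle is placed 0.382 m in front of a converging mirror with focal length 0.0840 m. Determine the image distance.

Mirror equation: 1/v = 1/f − 1/u = 1/(0.08400) − 1/(0.382) = 11.90 − 2.618 = 9.287, so v = 0.108 m.
The image is real, inverted and reduced, in front of the mirror.

0.108 m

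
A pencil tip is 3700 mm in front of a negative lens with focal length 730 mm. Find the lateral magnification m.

m = +0.165

For a negative lens, f = -730 mm.
1/d_i = 1/f − 1/d_o = 1/(-730.0) − 1/(3700) = -0.001640, so d_i = -609.7 mm.
m = −d_i/d_o = −(-609.7)/(3700) = +0.165.
The image is virtual, upright and reduced, on the same side as the object.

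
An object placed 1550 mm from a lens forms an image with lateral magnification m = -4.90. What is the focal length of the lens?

m = −d_i/d_o ⇒ d_i = −m·d_o = −(-4.90)·(1550) = 7595 mm.
1/f = 1/d_o + 1/d_i = 1/(1550) + 1/(7595) = 0.0007768, so f = 1290 mm.
Since f is positive, the lens is converging.

f = 1290 mm (converging)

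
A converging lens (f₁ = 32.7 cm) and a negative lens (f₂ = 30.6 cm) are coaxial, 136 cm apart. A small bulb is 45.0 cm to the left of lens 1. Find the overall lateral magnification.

m = -1.73

Lens 1: 1/d_i1 = 1/(32.7) − 1/(45.0) = 0.008359, so d_i1 = 119.6 cm; m₁ = −d_i1/d_o1 = -2.658.
d_o2 = 136 − (119.6) = 16.40 cm.
f₂ = −30.6 cm (diverging).
Lens 2: 1/d_i2 = 1/(-30.6) − 1/(16.40) = -0.09366, so d_i2 = -10.68 cm; m₂ = −d_i2/d_o2 = +0.6511.
m = m₁·m₂ = (-2.658)(+0.6511) = -1.73.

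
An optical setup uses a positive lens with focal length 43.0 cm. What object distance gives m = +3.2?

29.6 cm

m = −d_i/d_o ⇒ d_i = −m·d_o.
1/f = 1/d_o + 1/d_i = 1/d_o − 1/(m·d_o) = (1 − 1/m)/d_o, so d_o = f(1 − 1/m) = (43.00)(1 − 1/(+3.2)) = 29.6 cm.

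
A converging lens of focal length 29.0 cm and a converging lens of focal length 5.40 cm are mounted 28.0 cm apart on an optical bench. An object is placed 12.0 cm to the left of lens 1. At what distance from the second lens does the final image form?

Lens 1: 1/d_i1 = 1/f₁ − 1/d_o1 = 1/(29.0) − 1/(12.0) = -0.04885, so d_i1 = -20.47 cm.
The intermediate image is 20.47 cm to the left of lens 1 (virtual), which is 28.0 − (-20.47) = 48.47 cm to the left of lens 2, so d_o2 = +48.47 cm.
Lens 2: 1/d_i2 = 1/f₂ − 1/d_o2 = 1/(5.40) − 1/(48.47) = 0.1646, so d_i2 = 6.08 cm.
The final image is real, 6.08 cm to the right of lens 2 (overall magnification ≈ -0.21).

6.08 cm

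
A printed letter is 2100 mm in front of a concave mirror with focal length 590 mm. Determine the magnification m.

1/d_i = 1/f − 1/d_o = 1/(590.0) − 1/(2100) = 0.001219, so d_i = 820.5 mm.
m = −d_i/d_o = −(820.5)/(2100) = -0.391.
The image is real, inverted and reduced, in front of the mirror.

m = -0.391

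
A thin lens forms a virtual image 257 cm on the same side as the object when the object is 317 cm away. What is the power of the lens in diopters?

Virtual image ⇒ d_i = −257 cm.
1/f = 1/d_o + 1/d_i = 1/(317) + 1/(-257) = -0.0007365 cm⁻¹.
f = -1358 cm = -13.58 m, so P = 1/f = -0.0736 D.

P = -0.0736 D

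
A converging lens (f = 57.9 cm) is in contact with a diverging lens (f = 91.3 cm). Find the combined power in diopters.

P₁ = 1/f₁ = 1/(0.579 m) = +1.727 D; P₂ = 1/f₂ = 1/(-0.913 m) = -1.095 D.
For thin lenses in contact, P = P₁ + P₂ = (+1.727) + (-1.095) = +0.632 D.

P = +0.632 D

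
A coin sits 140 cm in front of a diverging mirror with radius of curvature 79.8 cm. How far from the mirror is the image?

f = R/2 = 79.8/2 = 39.90 cm; for a diverging mirror, f = -39.90 cm.
Mirror equation: 1/s_i = 1/f − 1/s_o = 1/(-39.90) − 1/(140) = -0.02506 − 0.007143 = -0.03221, so s_i = -31.1 cm.
The image is virtual, upright and reduced, behind the mirror.

31.1 cm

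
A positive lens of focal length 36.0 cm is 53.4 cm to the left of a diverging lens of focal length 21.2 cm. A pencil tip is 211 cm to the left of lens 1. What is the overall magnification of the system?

Lens 1: 1/d_i1 = 1/(36.0) − 1/(211) = 0.02304, so d_i1 = 43.41 cm; m₁ = −d_i1/d_o1 = -0.2057.
d_o2 = 53.4 − (43.41) = 9.990 cm.
f₂ = −21.2 cm (diverging).
Lens 2: 1/d_i2 = 1/(-21.2) − 1/(9.990) = -0.1473, so d_i2 = -6.790 cm; m₂ = −d_i2/d_o2 = +0.6797.
m = m₁·m₂ = (-0.2057)(+0.6797) = -0.140.

m = -0.140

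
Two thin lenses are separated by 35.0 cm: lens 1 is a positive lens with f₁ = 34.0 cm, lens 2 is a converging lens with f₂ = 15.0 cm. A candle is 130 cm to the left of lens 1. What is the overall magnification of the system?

Lens 1: 1/d_i1 = 1/(34.0) − 1/(130) = 0.02172, so d_i1 = 46.04 cm; m₁ = −d_i1/d_o1 = -0.3542.
d_o2 = 35.0 − (46.04) = -11.04 cm (virtual object).
Lens 2: 1/d_i2 = 1/(15.0) − 1/(-11.04) = 0.1572, so d_i2 = 6.359 cm; m₂ = −d_i2/d_o2 = +0.5760.
m = m₁·m₂ = (-0.3542)(+0.5760) = -0.204.

m = -0.204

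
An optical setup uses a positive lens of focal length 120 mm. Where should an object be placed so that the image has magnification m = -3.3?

m = −d_i/d_o ⇒ d_i = −m·d_o.
1/f = 1/d_o + 1/d_i = 1/d_o − 1/(m·d_o) = (1 − 1/m)/d_o, so d_o = f(1 − 1/m) = (120.0)(1 − 1/(-3.3)) = 156 mm.

156 mm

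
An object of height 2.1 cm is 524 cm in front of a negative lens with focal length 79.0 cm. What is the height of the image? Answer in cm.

0.275 cm

For a negative lens, f = -79.0 cm.
1/d_i = 1/f − 1/d_o = 1/(-79.00) − 1/(524) = -0.01457, so d_i = -68.65 cm.
m = −d_i/d_o = +0.1310.
|h_i| = |m|·h_o = 0.1310 × 2.1 = 0.275 cm. The image is virtual, upright and reduced, on the same side as the object.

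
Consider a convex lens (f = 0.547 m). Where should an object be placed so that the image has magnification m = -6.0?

m = −d_i/d_o ⇒ d_i = −m·d_o.
1/f = 1/d_o + 1/d_i = 1/d_o − 1/(m·d_o) = (1 − 1/m)/d_o, so d_o = f(1 − 1/m) = (0.5470)(1 − 1/(-6.0)) = 0.638 m.

0.638 m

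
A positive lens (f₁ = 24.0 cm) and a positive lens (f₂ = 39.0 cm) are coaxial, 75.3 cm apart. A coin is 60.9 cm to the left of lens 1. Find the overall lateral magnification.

m = -7.66

Lens 1: 1/d_i1 = 1/(24.0) − 1/(60.9) = 0.02525, so d_i1 = 39.61 cm; m₁ = −d_i1/d_o1 = -0.6504.
d_o2 = 75.3 − (39.61) = 35.69 cm.
Lens 2: 1/d_i2 = 1/(39.0) − 1/(35.69) = -0.002378, so d_i2 = -420.5 cm; m₂ = −d_i2/d_o2 = +11.78.
m = m₁·m₂ = (-0.6504)(+11.78) = -7.66.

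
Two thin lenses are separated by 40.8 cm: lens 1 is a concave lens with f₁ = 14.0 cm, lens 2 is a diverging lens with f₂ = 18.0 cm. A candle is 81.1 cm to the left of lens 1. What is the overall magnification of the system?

m = +0.0375

f₁ = −14.0 cm (diverging).
Lens 1: 1/d_i1 = 1/(-14.0) − 1/(81.1) = -0.08376, so d_i1 = -11.94 cm; m₁ = −d_i1/d_o1 = +0.1472.
d_o2 = 40.8 − (-11.94) = 52.74 cm.
f₂ = −18.0 cm (diverging).
Lens 2: 1/d_i2 = 1/(-18.0) − 1/(52.74) = -0.07452, so d_i2 = -13.42 cm; m₂ = −d_i2/d_o2 = +0.2545.
m = m₁·m₂ = (+0.1472)(+0.2545) = +0.0375.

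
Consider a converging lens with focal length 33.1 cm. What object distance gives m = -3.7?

m = −d_i/d_o ⇒ d_i = −m·d_o.
1/f = 1/d_o + 1/d_i = 1/d_o − 1/(m·d_o) = (1 − 1/m)/d_o, so d_o = f(1 − 1/m) = (33.10)(1 − 1/(-3.7)) = 42.0 cm.

42.0 cm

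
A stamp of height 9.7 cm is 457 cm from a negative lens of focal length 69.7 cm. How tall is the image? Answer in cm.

For a negative lens, f = -69.7 cm.
1/d_i = 1/f − 1/d_o = 1/(-69.70) − 1/(457) = -0.01654, so d_i = -60.48 cm.
m = −d_i/d_o = +0.1323.
|h_i| = |m|·h_o = 0.1323 × 9.7 = 1.28 cm. The image is virtual, upright and reduced, on the same side as the object.

1.28 cm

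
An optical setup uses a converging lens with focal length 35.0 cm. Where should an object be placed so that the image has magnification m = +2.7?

22.0 cm

m = −d_i/d_o ⇒ d_i = −m·d_o.
1/f = 1/d_o + 1/d_i = 1/d_o − 1/(m·d_o) = (1 − 1/m)/d_o, so d_o = f(1 − 1/m) = (35.00)(1 − 1/(+2.7)) = 22.0 cm.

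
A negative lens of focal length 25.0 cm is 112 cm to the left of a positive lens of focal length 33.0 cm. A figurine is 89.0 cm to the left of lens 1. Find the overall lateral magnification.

m = -0.0735

f₁ = −25.0 cm (diverging).
Lens 1: 1/d_i1 = 1/(-25.0) − 1/(89.0) = -0.05124, so d_i1 = -19.52 cm; m₁ = −d_i1/d_o1 = +0.2193.
d_o2 = 112 − (-19.52) = 131.5 cm.
Lens 2: 1/d_i2 = 1/(33.0) − 1/(131.5) = 0.02270, so d_i2 = 44.06 cm; m₂ = −d_i2/d_o2 = -0.3350.
m = m₁·m₂ = (+0.2193)(-0.3350) = -0.0735.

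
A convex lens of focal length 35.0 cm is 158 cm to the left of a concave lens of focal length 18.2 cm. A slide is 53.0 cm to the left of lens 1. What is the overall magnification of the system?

Lens 1: 1/d_i1 = 1/(35.0) − 1/(53.0) = 0.009704, so d_i1 = 103.1 cm; m₁ = −d_i1/d_o1 = -1.945.
d_o2 = 158 − (103.1) = 54.90 cm.
f₂ = −18.2 cm (diverging).
Lens 2: 1/d_i2 = 1/(-18.2) − 1/(54.90) = -0.07316, so d_i2 = -13.67 cm; m₂ = −d_i2/d_o2 = +0.2490.
m = m₁·m₂ = (-1.945)(+0.2490) = -0.484.

m = -0.484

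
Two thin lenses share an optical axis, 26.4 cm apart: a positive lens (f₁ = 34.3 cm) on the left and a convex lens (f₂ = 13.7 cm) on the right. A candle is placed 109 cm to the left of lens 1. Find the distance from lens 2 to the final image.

8.67 cm

Lens 1: 1/d_i1 = 1/f₁ − 1/d_o1 = 1/(34.3) − 1/(109) = 0.01998, so d_i1 = 50.05 cm.
The intermediate image is 50.05 cm to the right of lens 1, which lies 23.65 cm to the right of lens 2 — a virtual object — so d_o2 = −23.65 cm.
Lens 2: 1/d_i2 = 1/f₂ − 1/d_o2 = 1/(13.7) − 1/(-23.65) = 0.1153, so d_i2 = 8.67 cm.
The final image is real, 8.67 cm to the right of lens 2 (overall magnification ≈ -0.17).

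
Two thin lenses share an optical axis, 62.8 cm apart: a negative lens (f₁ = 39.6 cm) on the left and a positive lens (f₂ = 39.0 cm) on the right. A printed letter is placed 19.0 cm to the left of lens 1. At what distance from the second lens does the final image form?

Lens 1 is diverging, so f₁ = −39.6 cm.
Lens 1: 1/d_i1 = 1/f₁ − 1/d_o1 = 1/(-39.6) − 1/(19.0) = -0.07788, so d_i1 = -12.84 cm.
The intermediate image is 12.84 cm to the left of lens 1 (virtual), which is 62.8 − (-12.84) = 75.64 cm to the left of lens 2, so d_o2 = +75.64 cm.
Lens 2: 1/d_i2 = 1/f₂ − 1/d_o2 = 1/(39.0) − 1/(75.64) = 0.01242, so d_i2 = 80.5 cm.
The final image is real, 80.5 cm to the right of lens 2 (overall magnification ≈ -0.72).

80.5 cm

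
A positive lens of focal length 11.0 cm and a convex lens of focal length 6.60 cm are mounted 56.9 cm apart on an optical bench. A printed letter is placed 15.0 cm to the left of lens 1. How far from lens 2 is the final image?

Lens 1: 1/d_i1 = 1/f₁ − 1/d_o1 = 1/(11.0) − 1/(15.0) = 0.02424, so d_i1 = 41.25 cm.
The intermediate image is 41.25 cm to the right of lens 1, which is 56.9 − (41.25) = 15.65 cm to the left of lens 2, so d_o2 = +15.65 cm.
Lens 2: 1/d_i2 = 1/f₂ − 1/d_o2 = 1/(6.60) − 1/(15.65) = 0.08762, so d_i2 = 11.4 cm.
The final image is real, 11.4 cm to the right of lens 2 (overall magnification ≈ 2.0).

11.4 cm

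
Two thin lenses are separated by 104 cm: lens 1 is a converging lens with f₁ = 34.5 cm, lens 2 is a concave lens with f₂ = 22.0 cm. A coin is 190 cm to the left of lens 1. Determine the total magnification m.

Lens 1: 1/d_i1 = 1/(34.5) − 1/(190) = 0.02372, so d_i1 = 42.15 cm; m₁ = −d_i1/d_o1 = -0.2218.
d_o2 = 104 − (42.15) = 61.85 cm.
f₂ = −22.0 cm (diverging).
Lens 2: 1/d_i2 = 1/(-22.0) − 1/(61.85) = -0.06162, so d_i2 = -16.23 cm; m₂ = −d_i2/d_o2 = +0.2624.
m = m₁·m₂ = (-0.2218)(+0.2624) = -0.0582.

m = -0.0582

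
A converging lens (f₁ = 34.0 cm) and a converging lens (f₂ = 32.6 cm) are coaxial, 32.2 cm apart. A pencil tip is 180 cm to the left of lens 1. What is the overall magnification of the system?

m = -0.179

Lens 1: 1/d_i1 = 1/(34.0) − 1/(180) = 0.02386, so d_i1 = 41.92 cm; m₁ = −d_i1/d_o1 = -0.2329.
d_o2 = 32.2 − (41.92) = -9.720 cm (virtual object).
Lens 2: 1/d_i2 = 1/(32.6) − 1/(-9.720) = 0.1336, so d_i2 = 7.488 cm; m₂ = −d_i2/d_o2 = +0.7703.
m = m₁·m₂ = (-0.2329)(+0.7703) = -0.179.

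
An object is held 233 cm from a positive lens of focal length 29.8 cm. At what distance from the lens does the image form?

34.2 cm

Lens equation: 1/q = 1/f − 1/p = 1/(29.80) − 1/(233) = 0.03356 − 0.004292 = 0.02927, so q = 34.2 cm.
The image is real, inverted and reduced, on the far side of the lens.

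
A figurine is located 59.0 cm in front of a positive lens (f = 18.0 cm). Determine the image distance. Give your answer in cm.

Thin-lens equation: 1/d_i = 1/f − 1/d_o = 1/(18.00) − 1/(59.0) = 0.05556 − 0.01695 = 0.03861, so d_i = 25.9 cm.
The image is real, inverted and reduced, on the far side of the lens.

25.9 cm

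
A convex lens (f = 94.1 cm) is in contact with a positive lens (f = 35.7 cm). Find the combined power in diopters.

P = +3.86 D

P₁ = 1/f₁ = 1/(0.941 m) = +1.063 D; P₂ = 1/f₂ = 1/(0.357 m) = +2.801 D.
For thin lenses in contact, P = P₁ + P₂ = (+1.063) + (+2.801) = +3.86 D.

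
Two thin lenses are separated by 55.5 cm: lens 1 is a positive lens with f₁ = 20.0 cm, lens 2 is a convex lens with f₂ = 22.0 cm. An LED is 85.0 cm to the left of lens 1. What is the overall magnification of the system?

m = +0.921

Lens 1: 1/d_i1 = 1/(20.0) − 1/(85.0) = 0.03824, so d_i1 = 26.15 cm; m₁ = −d_i1/d_o1 = -0.3076.
d_o2 = 55.5 − (26.15) = 29.35 cm.
Lens 2: 1/d_i2 = 1/(22.0) − 1/(29.35) = 0.01138, so d_i2 = 87.85 cm; m₂ = −d_i2/d_o2 = -2.993.
m = m₁·m₂ = (-0.3076)(-2.993) = +0.921.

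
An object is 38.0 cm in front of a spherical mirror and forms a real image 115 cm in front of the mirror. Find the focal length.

f = 28.6 cm (concave)

Real image ⇒ d_i = +115 cm.
1/f = 1/d_o + 1/d_i = 1/(38.0) + 1/(115) = 0.03501, so f = 28.6 cm.
Since f is positive, the spherical mirror is concave.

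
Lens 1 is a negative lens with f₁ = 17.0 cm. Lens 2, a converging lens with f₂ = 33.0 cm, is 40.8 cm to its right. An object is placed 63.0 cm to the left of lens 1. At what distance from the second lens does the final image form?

84.4 cm

Lens 1 is diverging, so f₁ = −17.0 cm.
Lens 1: 1/d_i1 = 1/f₁ − 1/d_o1 = 1/(-17.0) − 1/(63.0) = -0.07470, so d_i1 = -13.39 cm.
The intermediate image is 13.39 cm to the left of lens 1 (virtual), which is 40.8 − (-13.39) = 54.19 cm to the left of lens 2, so d_o2 = +54.19 cm.
Lens 2: 1/d_i2 = 1/f₂ − 1/d_o2 = 1/(33.0) − 1/(54.19) = 0.01185, so d_i2 = 84.4 cm.
The final image is real, 84.4 cm to the right of lens 2 (overall magnification ≈ -0.33).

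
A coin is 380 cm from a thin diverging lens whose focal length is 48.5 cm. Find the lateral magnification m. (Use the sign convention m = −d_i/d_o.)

For a diverging lens, f = -48.5 cm.
1/d_i = 1/f − 1/d_o = 1/(-48.50) − 1/(380) = -0.02325, so d_i = -43.01 cm.
m = −d_i/d_o = −(-43.01)/(380) = +0.113.
The image is virtual, upright and reduced, on the same side as the object.

m = +0.113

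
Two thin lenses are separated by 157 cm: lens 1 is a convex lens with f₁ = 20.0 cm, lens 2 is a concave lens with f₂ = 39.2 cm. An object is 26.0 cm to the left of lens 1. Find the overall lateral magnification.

Lens 1: 1/d_i1 = 1/(20.0) − 1/(26.0) = 0.01154, so d_i1 = 86.67 cm; m₁ = −d_i1/d_o1 = -3.333.
d_o2 = 157 − (86.67) = 70.33 cm.
f₂ = −39.2 cm (diverging).
Lens 2: 1/d_i2 = 1/(-39.2) − 1/(70.33) = -0.03973, so d_i2 = -25.17 cm; m₂ = −d_i2/d_o2 = +0.3579.
m = m₁·m₂ = (-3.333)(+0.3579) = -1.19.

m = -1.19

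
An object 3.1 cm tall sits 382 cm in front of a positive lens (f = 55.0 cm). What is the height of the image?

0.521 cm

1/d_i = 1/f − 1/d_o = 1/(55.00) − 1/(382) = 0.01556, so d_i = 64.25 cm.
m = −d_i/d_o = -0.1682.
|h_i| = |m|·h_o = 0.1682 × 3.1 = 0.521 cm. The image is real, inverted and reduced, on the far side of the lens.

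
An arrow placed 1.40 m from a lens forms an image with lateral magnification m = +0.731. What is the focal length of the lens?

f = -3.80 m (diverging)

m = −d_i/d_o ⇒ d_i = −m·d_o = −(+0.731)·(1.40) = -1.023 m.
1/f = 1/d_o + 1/d_i = 1/(1.40) + 1/(-1.023) = -0.2632, so f = -3.80 m.
Since f is negative, the lens is diverging.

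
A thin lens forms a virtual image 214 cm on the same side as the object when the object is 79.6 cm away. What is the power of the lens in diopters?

Virtual image ⇒ d_i = −214 cm.
1/f = 1/d_o + 1/d_i = 1/(79.6) + 1/(-214) = 0.007890 cm⁻¹.
f = 126.7 cm = 1.267 m, so P = 1/f = +0.789 D.

P = +0.789 D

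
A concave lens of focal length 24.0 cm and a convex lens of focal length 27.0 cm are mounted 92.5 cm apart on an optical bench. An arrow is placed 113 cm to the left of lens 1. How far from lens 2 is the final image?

35.5 cm

Lens 1 is diverging, so f₁ = −24.0 cm.
Lens 1: 1/d_i1 = 1/f₁ − 1/d_o1 = 1/(-24.0) − 1/(113) = -0.05052, so d_i1 = -19.80 cm.
The intermediate image is 19.80 cm to the left of lens 1 (virtual), which is 92.5 − (-19.80) = 112.3 cm to the left of lens 2, so d_o2 = +112.3 cm.
Lens 2: 1/d_i2 = 1/f₂ − 1/d_o2 = 1/(27.0) − 1/(112.3) = 0.02813, so d_i2 = 35.5 cm.
The final image is real, 35.5 cm to the right of lens 2 (overall magnification ≈ -0.055).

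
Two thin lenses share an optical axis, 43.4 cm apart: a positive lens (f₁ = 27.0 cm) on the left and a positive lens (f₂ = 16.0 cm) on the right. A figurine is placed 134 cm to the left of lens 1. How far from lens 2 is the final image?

Lens 1: 1/d_i1 = 1/f₁ − 1/d_o1 = 1/(27.0) − 1/(134) = 0.02957, so d_i1 = 33.81 cm.
The intermediate image is 33.81 cm to the right of lens 1, which is 43.4 − (33.81) = 9.590 cm to the left of lens 2, so d_o2 = +9.590 cm.
Lens 2: 1/d_i2 = 1/f₂ − 1/d_o2 = 1/(16.0) − 1/(9.590) = -0.04178, so d_i2 = -23.9 cm.
The final image is virtual, 23.9 cm to the left of lens 2 (overall magnification ≈ -0.63).

23.9 cm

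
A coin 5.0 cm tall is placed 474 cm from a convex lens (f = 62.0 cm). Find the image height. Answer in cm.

1/d_i = 1/f − 1/d_o = 1/(62.00) − 1/(474) = 0.01402, so d_i = 71.33 cm.
m = −d_i/d_o = -0.1505.
|h_i| = |m|·h_o = 0.1505 × 5.0 = 0.752 cm. The image is real, inverted and reduced, on the far side of the lens.

0.752 cm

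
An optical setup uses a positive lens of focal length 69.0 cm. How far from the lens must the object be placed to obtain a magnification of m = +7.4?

m = −d_i/d_o ⇒ d_i = −m·d_o.
1/f = 1/d_o + 1/d_i = 1/d_o − 1/(m·d_o) = (1 − 1/m)/d_o, so d_o = f(1 − 1/m) = (69.00)(1 − 1/(+7.4)) = 59.7 cm.

59.7 cm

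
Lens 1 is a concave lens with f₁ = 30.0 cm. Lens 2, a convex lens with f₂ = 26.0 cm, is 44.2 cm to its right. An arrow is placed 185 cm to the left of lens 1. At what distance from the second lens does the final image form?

Lens 1 is diverging, so f₁ = −30.0 cm.
Lens 1: 1/d_i1 = 1/f₁ − 1/d_o1 = 1/(-30.0) − 1/(185) = -0.03874, so d_i1 = -25.81 cm.
The intermediate image is 25.81 cm to the left of lens 1 (virtual), which is 44.2 − (-25.81) = 70.01 cm to the left of lens 2, so d_o2 = +70.01 cm.
Lens 2: 1/d_i2 = 1/f₂ − 1/d_o2 = 1/(26.0) − 1/(70.01) = 0.02418, so d_i2 = 41.4 cm.
The final image is real, 41.4 cm to the right of lens 2 (overall magnification ≈ -0.082).

41.4 cm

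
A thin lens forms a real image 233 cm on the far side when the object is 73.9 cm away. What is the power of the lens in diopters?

P = +1.78 D

d_i = +233 cm.
1/f = 1/d_o + 1/d_i = 1/(73.9) + 1/(233) = 0.01782 cm⁻¹.
f = 56.11 cm = 0.5611 m, so P = 1/f = +1.78 D.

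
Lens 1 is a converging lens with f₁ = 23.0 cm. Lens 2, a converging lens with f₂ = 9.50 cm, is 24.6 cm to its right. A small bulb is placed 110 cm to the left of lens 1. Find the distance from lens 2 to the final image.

3.04 cm

Lens 1: 1/d_i1 = 1/f₁ − 1/d_o1 = 1/(23.0) − 1/(110) = 0.03439, so d_i1 = 29.08 cm.
The intermediate image is 29.08 cm to the right of lens 1, which lies 4.480 cm to the right of lens 2 — a virtual object — so d_o2 = −4.480 cm.
Lens 2: 1/d_i2 = 1/f₂ − 1/d_o2 = 1/(9.50) − 1/(-4.480) = 0.3285, so d_i2 = 3.04 cm.
The final image is real, 3.04 cm to the right of lens 2 (overall magnification ≈ -0.18).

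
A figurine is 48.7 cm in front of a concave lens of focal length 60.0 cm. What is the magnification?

For a concave lens, f = -60.0 cm.
1/d_i = 1/f − 1/d_o = 1/(-60.00) − 1/(48.7) = -0.03720, so d_i = -26.88 cm.
m = −d_i/d_o = −(-26.88)/(48.7) = +0.552.
The image is virtual, upright and reduced, on the same side as the object.

m = +0.552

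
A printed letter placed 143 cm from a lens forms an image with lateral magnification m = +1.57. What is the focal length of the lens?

m = −d_i/d_o ⇒ d_i = −m·d_o = −(+1.57)·(143) = -224.5 cm.
1/f = 1/d_o + 1/d_i = 1/(143) + 1/(-224.5) = 0.002539, so f = 394 cm.
Since f is positive, the lens is converging.

f = 394 cm (converging)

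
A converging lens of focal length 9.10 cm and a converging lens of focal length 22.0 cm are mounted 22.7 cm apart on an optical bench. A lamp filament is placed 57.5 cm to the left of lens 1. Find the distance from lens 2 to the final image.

Lens 1: 1/d_i1 = 1/f₁ − 1/d_o1 = 1/(9.10) − 1/(57.5) = 0.09250, so d_i1 = 10.81 cm.
The intermediate image is 10.81 cm to the right of lens 1, which is 22.7 − (10.81) = 11.89 cm to the left of lens 2, so d_o2 = +11.89 cm.
Lens 2: 1/d_i2 = 1/f₂ − 1/d_o2 = 1/(22.0) − 1/(11.89) = -0.03865, so d_i2 = -25.9 cm.
The final image is virtual, 25.9 cm to the left of lens 2 (overall magnification ≈ -0.41).

25.9 cm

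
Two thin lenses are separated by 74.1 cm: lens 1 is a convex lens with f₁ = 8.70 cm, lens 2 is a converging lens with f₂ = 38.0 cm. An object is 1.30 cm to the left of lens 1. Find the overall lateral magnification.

m = -1.19

Lens 1: 1/d_i1 = 1/(8.70) − 1/(1.30) = -0.6543, so d_i1 = -1.528 cm; m₁ = −d_i1/d_o1 = +1.175.
d_o2 = 74.1 − (-1.528) = 75.63 cm.
Lens 2: 1/d_i2 = 1/(38.0) − 1/(75.63) = 0.01309, so d_i2 = 76.37 cm; m₂ = −d_i2/d_o2 = -1.010.
m = m₁·m₂ = (+1.175)(-1.010) = -1.19.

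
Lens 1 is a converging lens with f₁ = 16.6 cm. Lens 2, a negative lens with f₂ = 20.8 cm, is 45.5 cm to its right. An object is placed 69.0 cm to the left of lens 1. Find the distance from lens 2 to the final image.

11.1 cm

Lens 1: 1/d_i1 = 1/f₁ − 1/d_o1 = 1/(16.6) − 1/(69.0) = 0.04575, so d_i1 = 21.86 cm.
The intermediate image is 21.86 cm to the right of lens 1, which is 45.5 − (21.86) = 23.64 cm to the left of lens 2, so d_o2 = +23.64 cm.
Lens 2 is diverging, so f₂ = −20.8 cm.
Lens 2: 1/d_i2 = 1/f₂ − 1/d_o2 = 1/(-20.8) − 1/(23.64) = -0.09038, so d_i2 = -11.1 cm.
The final image is virtual, 11.1 cm to the left of lens 2 (overall magnification ≈ -0.15).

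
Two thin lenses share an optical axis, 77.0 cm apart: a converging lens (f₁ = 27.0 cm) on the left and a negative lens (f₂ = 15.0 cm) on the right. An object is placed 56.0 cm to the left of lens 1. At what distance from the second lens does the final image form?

9.36 cm

Lens 1: 1/d_i1 = 1/f₁ − 1/d_o1 = 1/(27.0) − 1/(56.0) = 0.01918, so d_i1 = 52.14 cm.
The intermediate image is 52.14 cm to the right of lens 1, which is 77.0 − (52.14) = 24.86 cm to the left of lens 2, so d_o2 = +24.86 cm.
Lens 2 is diverging, so f₂ = −15.0 cm.
Lens 2: 1/d_i2 = 1/f₂ − 1/d_o2 = 1/(-15.0) − 1/(24.86) = -0.1069, so d_i2 = -9.36 cm.
The final image is virtual, 9.36 cm to the left of lens 2 (overall magnification ≈ -0.35).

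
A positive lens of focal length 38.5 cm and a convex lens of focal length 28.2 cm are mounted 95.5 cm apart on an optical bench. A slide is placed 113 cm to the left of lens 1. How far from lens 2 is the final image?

Lens 1: 1/d_i1 = 1/f₁ − 1/d_o1 = 1/(38.5) − 1/(113) = 0.01712, so d_i1 = 58.40 cm.
The intermediate image is 58.40 cm to the right of lens 1, which is 95.5 − (58.40) = 37.10 cm to the left of lens 2, so d_o2 = +37.10 cm.
Lens 2: 1/d_i2 = 1/f₂ − 1/d_o2 = 1/(28.2) − 1/(37.10) = 0.008507, so d_i2 = 118 cm.
The final image is real, 118 cm to the right of lens 2 (overall magnification ≈ 1.6).

118 cm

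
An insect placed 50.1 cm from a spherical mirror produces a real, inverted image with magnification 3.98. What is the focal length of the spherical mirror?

m = −d_i/d_o ⇒ d_i = −m·d_o = −(-3.98)·(50.1) = 199.4 cm.
1/f = 1/d_o + 1/d_i = 1/(50.1) + 1/(199.4) = 0.02498, so f = 40.0 cm.
Since f is positive, the spherical mirror is concave.

f = 40.0 cm (concave)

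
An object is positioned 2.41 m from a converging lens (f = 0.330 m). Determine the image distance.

Thin-lens equation: 1/s_i = 1/f − 1/s_o = 1/(0.3300) − 1/(2.41) = 3.030 − 0.4149 = 2.615, so s_i = 0.382 m.
The image is real, inverted and reduced, on the far side of the lens.

0.382 m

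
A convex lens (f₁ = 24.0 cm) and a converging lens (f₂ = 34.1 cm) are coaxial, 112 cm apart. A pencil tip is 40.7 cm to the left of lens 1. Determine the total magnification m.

Lens 1: 1/d_i1 = 1/(24.0) − 1/(40.7) = 0.01710, so d_i1 = 58.49 cm; m₁ = −d_i1/d_o1 = -1.437.
d_o2 = 112 − (58.49) = 53.51 cm.
Lens 2: 1/d_i2 = 1/(34.1) − 1/(53.51) = 0.01064, so d_i2 = 94.01 cm; m₂ = −d_i2/d_o2 = -1.757.
m = m₁·m₂ = (-1.437)(-1.757) = +2.52.

m = +2.52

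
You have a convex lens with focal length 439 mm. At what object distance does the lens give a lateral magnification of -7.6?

m = −d_i/d_o ⇒ d_i = −m·d_o.
1/f = 1/d_o + 1/d_i = 1/d_o − 1/(m·d_o) = (1 − 1/m)/d_o, so d_o = f(1 − 1/m) = (439.0)(1 − 1/(-7.6)) = 497 mm.

497 mm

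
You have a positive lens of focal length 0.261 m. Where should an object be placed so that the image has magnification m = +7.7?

0.227 m

m = −d_i/d_o ⇒ d_i = −m·d_o.
1/f = 1/d_o + 1/d_i = 1/d_o − 1/(m·d_o) = (1 − 1/m)/d_o, so d_o = f(1 − 1/m) = (0.2610)(1 − 1/(+7.7)) = 0.227 m.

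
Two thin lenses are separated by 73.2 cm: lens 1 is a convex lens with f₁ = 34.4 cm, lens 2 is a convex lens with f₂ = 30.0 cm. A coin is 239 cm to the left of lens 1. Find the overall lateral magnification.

Lens 1: 1/d_i1 = 1/(34.4) − 1/(239) = 0.02489, so d_i1 = 40.18 cm; m₁ = −d_i1/d_o1 = -0.1681.
d_o2 = 73.2 − (40.18) = 33.02 cm.
Lens 2: 1/d_i2 = 1/(30.0) − 1/(33.02) = 0.003049, so d_i2 = 328.0 cm; m₂ = −d_i2/d_o2 = -9.934.
m = m₁·m₂ = (-0.1681)(-9.934) = +1.67.

m = +1.67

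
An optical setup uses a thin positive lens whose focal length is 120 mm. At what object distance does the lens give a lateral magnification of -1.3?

m = −d_i/d_o ⇒ d_i = −m·d_o.
1/f = 1/d_o + 1/d_i = 1/d_o − 1/(m·d_o) = (1 − 1/m)/d_o, so d_o = f(1 − 1/m) = (120.0)(1 − 1/(-1.3)) = 212 mm.

212 mm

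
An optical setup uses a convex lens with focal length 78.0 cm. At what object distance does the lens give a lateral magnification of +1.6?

m = −d_i/d_o ⇒ d_i = −m·d_o.
1/f = 1/d_o + 1/d_i = 1/d_o − 1/(m·d_o) = (1 − 1/m)/d_o, so d_o = f(1 − 1/m) = (78.00)(1 − 1/(+1.6)) = 29.2 cm.

29.2 cm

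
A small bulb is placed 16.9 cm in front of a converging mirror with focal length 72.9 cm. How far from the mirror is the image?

22.0 cm

Mirror equation: 1/s_i = 1/f − 1/s_o = 1/(72.90) − 1/(16.9) = 0.01372 − 0.05917 = -0.04545, so s_i = -22.0 cm.
The image is virtual, upright and enlarged, behind the mirror.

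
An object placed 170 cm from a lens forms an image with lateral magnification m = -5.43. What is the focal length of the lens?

m = −d_i/d_o ⇒ d_i = −m·d_o = −(-5.43)·(170) = 923.1 cm.
1/f = 1/d_o + 1/d_i = 1/(170) + 1/(923.1) = 0.006966, so f = 144 cm.
Since f is positive, the lens is converging.

f = 144 cm (converging)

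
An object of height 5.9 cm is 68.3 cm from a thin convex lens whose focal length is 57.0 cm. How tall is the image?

29.8 cm

1/d_i = 1/f − 1/d_o = 1/(57.00) − 1/(68.3) = 0.002903, so d_i = 344.5 cm.
m = −d_i/d_o = -5.044.
|h_i| = |m|·h_o = 5.044 × 5.9 = 29.8 cm. The image is real, inverted and enlarged, on the far side of the lens.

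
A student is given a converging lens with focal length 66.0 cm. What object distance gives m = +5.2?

53.3 cm

m = −d_i/d_o ⇒ d_i = −m·d_o.
1/f = 1/d_o + 1/d_i = 1/d_o − 1/(m·d_o) = (1 − 1/m)/d_o, so d_o = f(1 − 1/m) = (66.00)(1 − 1/(+5.2)) = 53.3 cm.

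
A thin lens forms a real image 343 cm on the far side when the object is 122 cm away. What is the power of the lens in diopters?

d_i = +343 cm.
1/f = 1/d_o + 1/d_i = 1/(122) + 1/(343) = 0.01111 cm⁻¹.
f = 89.99 cm = 0.8999 m, so P = 1/f = +1.11 D.

P = +1.11 D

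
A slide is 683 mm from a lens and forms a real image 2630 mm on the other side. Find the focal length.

Real image ⇒ d_i = +2630 mm.
1/f = 1/d_o + 1/d_i = 1/(683) + 1/(2630) = 0.001844, so f = 542 mm.
Since f is positive, the lens is converging.

f = 542 mm (converging)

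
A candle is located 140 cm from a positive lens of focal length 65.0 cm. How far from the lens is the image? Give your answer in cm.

121 cm

Thin-lens equation: 1/q = 1/f − 1/p = 1/(65.00) − 1/(140) = 0.01538 − 0.007143 = 0.008242, so q = 121 cm.
The image is real, inverted and reduced, on the far side of the lens.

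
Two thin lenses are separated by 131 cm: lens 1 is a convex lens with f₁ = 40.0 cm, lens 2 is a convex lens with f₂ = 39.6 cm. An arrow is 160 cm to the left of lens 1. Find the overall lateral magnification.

m = +0.347

Lens 1: 1/d_i1 = 1/(40.0) − 1/(160) = 0.01875, so d_i1 = 53.33 cm; m₁ = −d_i1/d_o1 = -0.3333.
d_o2 = 131 − (53.33) = 77.67 cm.
Lens 2: 1/d_i2 = 1/(39.6) − 1/(77.67) = 0.01238, so d_i2 = 80.79 cm; m₂ = −d_i2/d_o2 = -1.040.
m = m₁·m₂ = (-0.3333)(-1.040) = +0.347.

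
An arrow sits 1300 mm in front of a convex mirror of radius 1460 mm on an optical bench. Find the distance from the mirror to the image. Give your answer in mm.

467 mm

f = R/2 = 1460/2 = 730.0 mm; for a convex mirror, f = -730.0 mm.
Mirror equation: 1/q = 1/f − 1/p = 1/(-730.0) − 1/(1300) = -0.001370 − 0.0007692 = -0.002139, so q = -467 mm.
The image is virtual, upright and reduced, behind the mirror.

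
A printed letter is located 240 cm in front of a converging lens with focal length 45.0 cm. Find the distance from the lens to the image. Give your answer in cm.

55.4 cm

Lens equation: 1/v = 1/f − 1/u = 1/(45.00) − 1/(240) = 0.02222 − 0.004167 = 0.01806, so v = 55.4 cm.
The image is real, inverted and reduced, on the far side of the lens.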